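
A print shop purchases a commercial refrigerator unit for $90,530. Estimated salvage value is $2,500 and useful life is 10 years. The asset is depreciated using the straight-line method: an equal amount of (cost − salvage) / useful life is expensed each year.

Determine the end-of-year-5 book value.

Depreciable base = $90,530 − $2,500 = $88,030.
Annual expense = $88,030 / 10 = $8,803.
End of year 1: book value $81,727.
End of year 2: book value $72,924.
End of year 3: book value $64,121.
End of year 4: book value $55,318.
End of year 5: book value $46,515.

$46,515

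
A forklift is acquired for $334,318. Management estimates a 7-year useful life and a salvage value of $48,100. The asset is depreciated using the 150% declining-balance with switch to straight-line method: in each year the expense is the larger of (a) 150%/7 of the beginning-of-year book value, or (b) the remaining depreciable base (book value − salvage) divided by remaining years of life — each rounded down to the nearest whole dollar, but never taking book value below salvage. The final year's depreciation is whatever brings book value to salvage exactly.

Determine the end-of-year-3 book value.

$162,165

Depreciable base = $334,318 − $48,100 = $286,218.
Year 1: DB = ⌊$334,318 × 150%/7⌋ = $71,639; SL = ⌊$286,218/7⌋ = $40,888 → take DB $71,639. Book value $262,679.
Year 2: DB = ⌊$262,679 × 150%/7⌋ = $56,288; SL = ⌊$214,579/6⌋ = $35,763 → take DB $56,288. Book value $206,391.
Year 3: DB = ⌊$206,391 × 150%/7⌋ = $44,226; SL = ⌊$158,291/5⌋ = $31,658 → take DB $44,226. Book value $162,165.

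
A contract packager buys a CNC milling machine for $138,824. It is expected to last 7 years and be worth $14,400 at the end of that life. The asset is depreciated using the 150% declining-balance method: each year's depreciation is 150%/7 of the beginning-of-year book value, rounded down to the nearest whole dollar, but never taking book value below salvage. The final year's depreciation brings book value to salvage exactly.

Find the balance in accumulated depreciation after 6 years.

Depreciable base = $138,824 − $14,400 = $124,424.
Year 1: ⌊$138,824 × 150%/7⌋ = $29,748. Book value $109,076.
Year 2: ⌊$109,076 × 150%/7⌋ = $23,373. Book value $85,703.
Year 3: ⌊$85,703 × 150%/7⌋ = $18,364. Book value $67,339.
Year 4: ⌊$67,339 × 150%/7⌋ = $14,429. Book value $52,910.
Year 5: ⌊$52,910 × 150%/7⌋ = $11,337. Book value $41,573.
Year 6: ⌊$41,573 × 150%/7⌋ = $8,908. Book value $32,665.
Accumulated through year 6 = $138,824 − $32,665 = $106,159.

$106,159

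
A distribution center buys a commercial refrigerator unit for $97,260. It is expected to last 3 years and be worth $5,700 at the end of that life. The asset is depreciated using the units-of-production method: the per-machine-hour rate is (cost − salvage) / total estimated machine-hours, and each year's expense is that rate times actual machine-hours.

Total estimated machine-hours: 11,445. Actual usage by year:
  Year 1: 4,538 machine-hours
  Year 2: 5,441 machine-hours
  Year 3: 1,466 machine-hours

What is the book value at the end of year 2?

Depreciable base = $97,260 − $5,700 = $91,560.
Rate = $91,560 / 11,445 machine-hours = $8 per machine-hour.
Year 1: 4,538 × $8 = $36,304. Book value $60,956.
Year 2: 5,441 × $8 = $43,528. Book value $17,428.

$17,428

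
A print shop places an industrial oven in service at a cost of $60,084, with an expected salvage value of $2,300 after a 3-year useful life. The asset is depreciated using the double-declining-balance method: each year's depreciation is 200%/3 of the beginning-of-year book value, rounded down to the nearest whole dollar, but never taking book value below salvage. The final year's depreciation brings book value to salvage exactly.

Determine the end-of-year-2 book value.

Depreciable base = $60,084 − $2,300 = $57,784.
Year 1: ⌊$60,084 × 200%/3⌋ = $40,056. Book value $20,028.
Year 2: ⌊$20,028 × 200%/3⌋ = $13,352. Book value $6,676.

$6,676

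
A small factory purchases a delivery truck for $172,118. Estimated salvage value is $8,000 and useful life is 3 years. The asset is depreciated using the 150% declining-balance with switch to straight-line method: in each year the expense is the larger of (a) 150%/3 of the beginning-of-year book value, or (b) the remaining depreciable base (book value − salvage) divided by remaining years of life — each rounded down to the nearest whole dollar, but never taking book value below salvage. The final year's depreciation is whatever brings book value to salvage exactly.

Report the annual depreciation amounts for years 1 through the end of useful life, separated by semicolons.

Depreciable base = $172,118 − $8,000 = $164,118.
Year 1: DB = ⌊$172,118 × 150%/3⌋ = $86,059; SL = ⌊$164,118/3⌋ = $54,706 → take DB $86,059. Book value $86,059.
Year 2: DB = ⌊$86,059 × 150%/3⌋ = $43,029; SL = ⌊$78,059/2⌋ = $39,029 → take DB $43,029. Book value $43,030.
Year 3 (final): $43,030 − $8,000 = $35,030. Book value $8,000.

$86,059; $43,029; $35,030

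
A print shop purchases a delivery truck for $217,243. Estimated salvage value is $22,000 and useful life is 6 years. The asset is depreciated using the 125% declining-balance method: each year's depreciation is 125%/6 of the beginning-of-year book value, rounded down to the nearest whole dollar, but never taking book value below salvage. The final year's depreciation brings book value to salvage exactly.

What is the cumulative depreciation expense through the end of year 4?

Depreciable base = $217,243 − $22,000 = $195,243.
Year 1: ⌊$217,243 × 125%/6⌋ = $45,258. Book value $171,985.
Year 2: ⌊$171,985 × 125%/6⌋ = $35,830. Book value $136,155.
Year 3: ⌊$136,155 × 125%/6⌋ = $28,365. Book value $107,790.
Year 4: ⌊$107,790 × 125%/6⌋ = $22,456. Book value $85,334.
Accumulated through year 4 = $217,243 − $85,334 = $131,909.

$131,909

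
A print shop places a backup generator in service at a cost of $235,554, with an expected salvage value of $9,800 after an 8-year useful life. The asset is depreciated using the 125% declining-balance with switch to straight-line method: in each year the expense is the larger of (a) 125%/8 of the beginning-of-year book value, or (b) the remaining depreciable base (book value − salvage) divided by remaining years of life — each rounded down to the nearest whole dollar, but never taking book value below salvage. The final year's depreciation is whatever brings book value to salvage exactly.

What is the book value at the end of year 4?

Depreciable base = $235,554 − $9,800 = $225,754.
Year 1: DB = ⌊$235,554 × 125%/8⌋ = $36,805; SL = ⌊$225,754/8⌋ = $28,219 → take DB $36,805. Book value $198,749.
Year 2: DB = ⌊$198,749 × 125%/8⌋ = $31,054; SL = ⌊$188,949/7⌋ = $26,992 → take DB $31,054. Book value $167,695.
Year 3: DB = ⌊$167,695 × 125%/8⌋ = $26,202; SL = ⌊$157,895/6⌋ = $26,315 → take SL $26,315. Book value $141,380.
Year 4: DB = ⌊$141,380 × 125%/8⌋ = $22,090; SL = ⌊$131,580/5⌋ = $26,316 → take SL $26,316. Book value $115,064.

$115,064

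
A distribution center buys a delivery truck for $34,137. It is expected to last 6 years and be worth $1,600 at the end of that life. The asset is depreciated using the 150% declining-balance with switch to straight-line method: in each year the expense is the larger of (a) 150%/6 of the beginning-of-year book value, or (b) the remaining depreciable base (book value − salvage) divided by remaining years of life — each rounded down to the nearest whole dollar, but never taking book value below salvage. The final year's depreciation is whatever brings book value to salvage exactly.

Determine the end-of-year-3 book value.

$14,403

Depreciable base = $34,137 − $1,600 = $32,537.
Year 1: DB = ⌊$34,137 × 150%/6⌋ = $8,534; SL = ⌊$32,537/6⌋ = $5,422 → take DB $8,534. Book value $25,603.
Year 2: DB = ⌊$25,603 × 150%/6⌋ = $6,400; SL = ⌊$24,003/5⌋ = $4,800 → take DB $6,400. Book value $19,203.
Year 3: DB = ⌊$19,203 × 150%/6⌋ = $4,800; SL = ⌊$17,603/4⌋ = $4,400 → take DB $4,800. Book value $14,403.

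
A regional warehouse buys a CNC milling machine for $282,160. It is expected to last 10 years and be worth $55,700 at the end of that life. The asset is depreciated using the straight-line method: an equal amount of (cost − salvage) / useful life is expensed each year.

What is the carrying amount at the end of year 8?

$100,992

Depreciable base = $282,160 − $55,700 = $226,460.
Annual expense = $226,460 / 10 = $22,646.
End of year 1: book value $259,514.
End of year 2: book value $236,868.
End of year 3: book value $214,222.
End of year 4: book value $191,576.
End of year 5: book value $168,930.
End of year 6: book value $146,284.
End of year 7: book value $123,638.
End of year 8: book value $100,992.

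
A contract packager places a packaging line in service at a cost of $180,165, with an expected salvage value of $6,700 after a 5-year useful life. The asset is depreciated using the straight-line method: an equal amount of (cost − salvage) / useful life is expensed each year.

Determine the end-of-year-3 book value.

$76,086

Depreciable base = $180,165 − $6,700 = $173,465.
Annual expense = $173,465 / 5 = $34,693.
End of year 1: book value $145,472.
End of year 2: book value $110,779.
End of year 3: book value $76,086.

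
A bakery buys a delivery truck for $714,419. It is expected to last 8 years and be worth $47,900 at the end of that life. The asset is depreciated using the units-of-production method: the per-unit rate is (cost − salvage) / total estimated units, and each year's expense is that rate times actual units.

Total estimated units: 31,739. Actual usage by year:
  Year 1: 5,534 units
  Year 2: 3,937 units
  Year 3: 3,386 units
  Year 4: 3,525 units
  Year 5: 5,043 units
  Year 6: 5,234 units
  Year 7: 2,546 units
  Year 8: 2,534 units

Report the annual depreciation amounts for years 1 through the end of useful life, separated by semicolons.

$116,214; $82,677; $71,106; $74,025; $105,903; $109,914; $53,466; $53,214

Depreciable base = $714,419 − $47,900 = $666,519.
Rate = $666,519 / 31,739 units = $21 per unit.
Year 1: 5,534 × $21 = $116,214. Book value $598,205.
Year 2: 3,937 × $21 = $82,677. Book value $515,528.
Year 3: 3,386 × $21 = $71,106. Book value $444,422.
Year 4: 3,525 × $21 = $74,025. Book value $370,397.
Year 5: 5,043 × $21 = $105,903. Book value $264,494.
Year 6: 5,234 × $21 = $109,914. Book value $154,580.
Year 7: 2,546 × $21 = $53,466. Book value $101,114.
Year 8: 2,534 × $21 = $53,214. Book value $47,900.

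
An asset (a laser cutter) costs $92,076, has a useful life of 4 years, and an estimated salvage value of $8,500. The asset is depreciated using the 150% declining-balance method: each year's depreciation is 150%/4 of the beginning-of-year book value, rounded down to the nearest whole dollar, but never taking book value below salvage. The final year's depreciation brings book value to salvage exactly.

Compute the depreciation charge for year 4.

$13,980

Depreciable base = $92,076 − $8,500 = $83,576.
Year 1: ⌊$92,076 × 150%/4⌋ = $34,528. Book value $57,548.
Year 2: ⌊$57,548 × 150%/4⌋ = $21,580. Book value $35,968.
Year 3: ⌊$35,968 × 150%/4⌋ = $13,488. Book value $22,480.
Year 4 (final): $22,480 − $8,500 = $13,980. Book value $8,500.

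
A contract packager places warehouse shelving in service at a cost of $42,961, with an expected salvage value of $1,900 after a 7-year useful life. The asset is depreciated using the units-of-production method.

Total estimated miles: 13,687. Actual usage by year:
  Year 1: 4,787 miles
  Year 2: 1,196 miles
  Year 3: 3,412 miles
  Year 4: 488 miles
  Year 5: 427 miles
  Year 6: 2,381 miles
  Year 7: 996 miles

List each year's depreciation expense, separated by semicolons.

Depreciable base = $42,961 − $1,900 = $41,061.
Rate = $41,061 / 13,687 miles = $3 per mile.
Year 1: 4,787 × $3 = $14,361. Book value $28,600.
Year 2: 1,196 × $3 = $3,588. Book value $25,012.
Year 3: 3,412 × $3 = $10,236. Book value $14,776.
Year 4: 488 × $3 = $1,464. Book value $13,312.
Year 5: 427 × $3 = $1,281. Book value $12,031.
Year 6: 2,381 × $3 = $7,143. Book value $4,888.
Year 7: 996 × $3 = $2,988. Book value $1,900.

$14,361; $3,588; $10,236; $1,464; $1,281; $7,143; $2,988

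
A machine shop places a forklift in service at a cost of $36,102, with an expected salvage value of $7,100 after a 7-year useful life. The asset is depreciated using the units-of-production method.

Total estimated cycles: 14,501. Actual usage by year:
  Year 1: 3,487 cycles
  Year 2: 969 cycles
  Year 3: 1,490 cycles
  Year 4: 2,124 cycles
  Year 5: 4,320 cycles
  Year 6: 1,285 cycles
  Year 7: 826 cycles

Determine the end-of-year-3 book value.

Depreciable base = $36,102 − $7,100 = $29,002.
Rate = $29,002 / 14,501 cycles = $2 per cycle.
Year 1: 3,487 × $2 = $6,974. Book value $29,128.
Year 2: 969 × $2 = $1,938. Book value $27,190.
Year 3: 1,490 × $2 = $2,980. Book value $24,210.

$24,210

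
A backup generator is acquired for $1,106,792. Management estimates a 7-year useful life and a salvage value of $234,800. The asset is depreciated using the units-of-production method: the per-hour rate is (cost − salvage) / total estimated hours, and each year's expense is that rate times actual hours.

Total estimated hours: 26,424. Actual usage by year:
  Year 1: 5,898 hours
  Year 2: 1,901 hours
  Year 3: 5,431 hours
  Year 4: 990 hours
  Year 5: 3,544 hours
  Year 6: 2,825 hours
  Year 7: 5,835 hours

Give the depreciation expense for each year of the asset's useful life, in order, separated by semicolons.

Depreciable base = $1,106,792 − $234,800 = $871,992.
Rate = $871,992 / 26,424 hours = $33 per hour.
Year 1: 5,898 × $33 = $194,634. Book value $912,158.
Year 2: 1,901 × $33 = $62,733. Book value $849,425.
Year 3: 5,431 × $33 = $179,223. Book value $670,202.
Year 4: 990 × $33 = $32,670. Book value $637,532.
Year 5: 3,544 × $33 = $116,952. Book value $520,580.
Year 6: 2,825 × $33 = $93,225. Book value $427,355.
Year 7: 5,835 × $33 = $192,555. Book value $234,800.

$194,634; $62,733; $179,223; $32,670; $116,952; $93,225; $192,555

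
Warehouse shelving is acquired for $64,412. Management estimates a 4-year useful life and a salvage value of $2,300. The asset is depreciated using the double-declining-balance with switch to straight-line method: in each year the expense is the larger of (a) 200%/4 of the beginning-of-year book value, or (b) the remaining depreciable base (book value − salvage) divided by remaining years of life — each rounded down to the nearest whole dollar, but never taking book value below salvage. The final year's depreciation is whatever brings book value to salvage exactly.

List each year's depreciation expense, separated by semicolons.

Depreciable base = $64,412 − $2,300 = $62,112.
Year 1: DB = ⌊$64,412 × 200%/4⌋ = $32,206; SL = ⌊$62,112/4⌋ = $15,528 → take DB $32,206. Book value $32,206.
Year 2: DB = ⌊$32,206 × 200%/4⌋ = $16,103; SL = ⌊$29,906/3⌋ = $9,968 → take DB $16,103. Book value $16,103.
Year 3: DB = ⌊$16,103 × 200%/4⌋ = $8,051; SL = ⌊$13,803/2⌋ = $6,901 → take DB $8,051. Book value $8,052.
Year 4 (final): $8,052 − $2,300 = $5,752. Book value $2,300.

$32,206; $16,103; $8,051; $5,752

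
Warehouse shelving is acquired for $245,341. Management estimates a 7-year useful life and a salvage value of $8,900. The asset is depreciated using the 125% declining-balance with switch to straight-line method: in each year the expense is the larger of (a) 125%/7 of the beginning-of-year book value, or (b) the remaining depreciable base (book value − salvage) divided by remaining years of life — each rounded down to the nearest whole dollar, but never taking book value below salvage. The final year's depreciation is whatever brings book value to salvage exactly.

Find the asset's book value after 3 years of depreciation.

$134,216

Depreciable base = $245,341 − $8,900 = $236,441.
Year 1: DB = ⌊$245,341 × 125%/7⌋ = $43,810; SL = ⌊$236,441/7⌋ = $33,777 → take DB $43,810. Book value $201,531.
Year 2: DB = ⌊$201,531 × 125%/7⌋ = $35,987; SL = ⌊$192,631/6⌋ = $32,105 → take DB $35,987. Book value $165,544.
Year 3: DB = ⌊$165,544 × 125%/7⌋ = $29,561; SL = ⌊$156,644/5⌋ = $31,328 → take SL $31,328. Book value $134,216.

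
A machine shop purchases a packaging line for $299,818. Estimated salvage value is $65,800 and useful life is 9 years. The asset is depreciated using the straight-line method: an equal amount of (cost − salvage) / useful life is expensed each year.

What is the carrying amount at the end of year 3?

$221,812

Depreciable base = $299,818 − $65,800 = $234,018.
Annual expense = $234,018 / 9 = $26,002.
End of year 1: book value $273,816.
End of year 2: book value $247,814.
End of year 3: book value $221,812.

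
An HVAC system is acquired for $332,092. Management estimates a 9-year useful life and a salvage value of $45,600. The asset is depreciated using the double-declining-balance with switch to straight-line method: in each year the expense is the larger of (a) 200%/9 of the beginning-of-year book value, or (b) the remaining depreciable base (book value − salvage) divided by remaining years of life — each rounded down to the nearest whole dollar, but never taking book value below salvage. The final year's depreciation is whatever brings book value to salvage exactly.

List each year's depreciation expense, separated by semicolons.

Depreciable base = $332,092 − $45,600 = $286,492.
Year 1: DB = ⌊$332,092 × 200%/9⌋ = $73,798; SL = ⌊$286,492/9⌋ = $31,832 → take DB $73,798. Book value $258,294.
Year 2: DB = ⌊$258,294 × 200%/9⌋ = $57,398; SL = ⌊$212,694/8⌋ = $26,586 → take DB $57,398. Book value $200,896.
Year 3: DB = ⌊$200,896 × 200%/9⌋ = $44,643; SL = ⌊$155,296/7⌋ = $22,185 → take DB $44,643. Book value $156,253.
Year 4: DB = ⌊$156,253 × 200%/9⌋ = $34,722; SL = ⌊$110,653/6⌋ = $18,442 → take DB $34,722. Book value $121,531.
Year 5: DB = ⌊$121,531 × 200%/9⌋ = $27,006; SL = ⌊$75,931/5⌋ = $15,186 → take DB $27,006. Book value $94,525.
Year 6: DB = ⌊$94,525 × 200%/9⌋ = $21,005; SL = ⌊$48,925/4⌋ = $12,231 → take DB $21,005. Book value $73,520.
Year 7: DB = ⌊$73,520 × 200%/9⌋ = $16,337; SL = ⌊$27,920/3⌋ = $9,306 → take DB $16,337. Book value $57,183.
Year 8: DB = ⌊$57,183 × 200%/9⌋ = $12,707; SL = ⌊$11,583/2⌋ = $5,791 → take DB $12,707, capped at $11,583. Book value $45,600.
Year 9 (final): $45,600 − $45,600 = $0. Book value $45,600.

$73,798; $57,398; $44,643; $34,722; $27,006; $21,005; $16,337; $11,583; $0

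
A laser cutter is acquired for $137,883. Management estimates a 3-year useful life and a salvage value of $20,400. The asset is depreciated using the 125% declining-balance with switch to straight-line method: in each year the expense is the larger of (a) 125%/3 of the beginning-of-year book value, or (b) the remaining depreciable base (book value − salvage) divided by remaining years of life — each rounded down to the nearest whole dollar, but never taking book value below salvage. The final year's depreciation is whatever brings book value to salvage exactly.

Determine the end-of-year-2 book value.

Depreciable base = $137,883 − $20,400 = $117,483.
Year 1: DB = ⌊$137,883 × 125%/3⌋ = $57,451; SL = ⌊$117,483/3⌋ = $39,161 → take DB $57,451. Book value $80,432.
Year 2: DB = ⌊$80,432 × 125%/3⌋ = $33,513; SL = ⌊$60,032/2⌋ = $30,016 → take DB $33,513. Book value $46,919.

$46,919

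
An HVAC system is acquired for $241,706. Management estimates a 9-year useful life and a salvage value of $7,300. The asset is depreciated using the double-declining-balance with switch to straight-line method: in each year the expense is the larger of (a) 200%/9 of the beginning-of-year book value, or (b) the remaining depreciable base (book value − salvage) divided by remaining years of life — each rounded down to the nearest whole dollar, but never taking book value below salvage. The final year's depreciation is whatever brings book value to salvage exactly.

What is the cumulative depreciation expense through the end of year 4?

$153,252

Depreciable base = $241,706 − $7,300 = $234,406.
Year 1: DB = ⌊$241,706 × 200%/9⌋ = $53,712; SL = ⌊$234,406/9⌋ = $26,045 → take DB $53,712. Book value $187,994.
Year 2: DB = ⌊$187,994 × 200%/9⌋ = $41,776; SL = ⌊$180,694/8⌋ = $22,586 → take DB $41,776. Book value $146,218.
Year 3: DB = ⌊$146,218 × 200%/9⌋ = $32,492; SL = ⌊$138,918/7⌋ = $19,845 → take DB $32,492. Book value $113,726.
Year 4: DB = ⌊$113,726 × 200%/9⌋ = $25,272; SL = ⌊$106,426/6⌋ = $17,737 → take DB $25,272. Book value $88,454.
Accumulated through year 4 = $241,706 − $88,454 = $153,252.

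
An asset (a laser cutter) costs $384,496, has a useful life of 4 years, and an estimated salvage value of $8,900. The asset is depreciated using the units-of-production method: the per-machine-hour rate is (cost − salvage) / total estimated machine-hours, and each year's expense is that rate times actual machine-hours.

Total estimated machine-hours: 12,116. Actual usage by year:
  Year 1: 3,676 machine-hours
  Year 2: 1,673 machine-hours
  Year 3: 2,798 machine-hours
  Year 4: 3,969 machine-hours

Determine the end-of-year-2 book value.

$218,677

Depreciable base = $384,496 − $8,900 = $375,596.
Rate = $375,596 / 12,116 machine-hours = $31 per machine-hour.
Year 1: 3,676 × $31 = $113,956. Book value $270,540.
Year 2: 1,673 × $31 = $51,863. Book value $218,677.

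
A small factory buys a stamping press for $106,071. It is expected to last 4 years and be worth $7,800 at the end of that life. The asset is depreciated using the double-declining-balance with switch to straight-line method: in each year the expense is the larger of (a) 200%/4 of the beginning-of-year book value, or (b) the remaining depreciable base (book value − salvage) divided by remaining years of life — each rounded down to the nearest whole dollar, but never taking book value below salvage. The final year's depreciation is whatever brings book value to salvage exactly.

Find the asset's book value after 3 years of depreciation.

$13,259

Depreciable base = $106,071 − $7,800 = $98,271.
Year 1: DB = ⌊$106,071 × 200%/4⌋ = $53,035; SL = ⌊$98,271/4⌋ = $24,567 → take DB $53,035. Book value $53,036.
Year 2: DB = ⌊$53,036 × 200%/4⌋ = $26,518; SL = ⌊$45,236/3⌋ = $15,078 → take DB $26,518. Book value $26,518.
Year 3: DB = ⌊$26,518 × 200%/4⌋ = $13,259; SL = ⌊$18,718/2⌋ = $9,359 → take DB $13,259. Book value $13,259.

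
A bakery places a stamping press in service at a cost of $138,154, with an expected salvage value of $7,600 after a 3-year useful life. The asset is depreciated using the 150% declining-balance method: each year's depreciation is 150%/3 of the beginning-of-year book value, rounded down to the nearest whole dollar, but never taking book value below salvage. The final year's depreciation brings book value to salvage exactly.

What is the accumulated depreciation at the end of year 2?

$103,615

Depreciable base = $138,154 − $7,600 = $130,554.
Year 1: ⌊$138,154 × 150%/3⌋ = $69,077. Book value $69,077.
Year 2: ⌊$69,077 × 150%/3⌋ = $34,538. Book value $34,539.
Accumulated through year 2 = $138,154 − $34,539 = $103,615.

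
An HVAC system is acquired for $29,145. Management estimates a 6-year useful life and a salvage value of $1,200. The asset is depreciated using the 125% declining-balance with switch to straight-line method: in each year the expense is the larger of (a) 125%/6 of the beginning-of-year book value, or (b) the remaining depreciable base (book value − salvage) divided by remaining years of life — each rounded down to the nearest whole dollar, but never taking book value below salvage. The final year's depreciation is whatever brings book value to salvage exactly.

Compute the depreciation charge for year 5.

Depreciable base = $29,145 − $1,200 = $27,945.
Year 1: DB = ⌊$29,145 × 125%/6⌋ = $6,071; SL = ⌊$27,945/6⌋ = $4,657 → take DB $6,071. Book value $23,074.
Year 2: DB = ⌊$23,074 × 125%/6⌋ = $4,807; SL = ⌊$21,874/5⌋ = $4,374 → take DB $4,807. Book value $18,267.
Year 3: DB = ⌊$18,267 × 125%/6⌋ = $3,805; SL = ⌊$17,067/4⌋ = $4,266 → take SL $4,266. Book value $14,001.
Year 4: DB = ⌊$14,001 × 125%/6⌋ = $2,916; SL = ⌊$12,801/3⌋ = $4,267 → take SL $4,267. Book value $9,734.
Year 5: DB = ⌊$9,734 × 125%/6⌋ = $2,027; SL = ⌊$8,534/2⌋ = $4,267 → take SL $4,267. Book value $5,467.

$4,267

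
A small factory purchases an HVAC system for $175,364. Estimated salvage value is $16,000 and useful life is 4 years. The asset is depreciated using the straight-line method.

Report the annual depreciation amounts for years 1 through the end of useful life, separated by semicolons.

$39,841; $39,841; $39,841; $39,841

Depreciable base = $175,364 − $16,000 = $159,364.
Annual expense = $159,364 / 4 = $39,841.
End of year 1: book value $135,523.
End of year 2: book value $95,682.
End of year 3: book value $55,841.
End of year 4: book value $16,000.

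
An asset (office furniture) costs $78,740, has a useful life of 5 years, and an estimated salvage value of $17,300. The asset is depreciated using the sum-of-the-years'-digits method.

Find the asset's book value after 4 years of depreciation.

$21,396

Depreciable base = $78,740 − $17,300 = $61,440.
Sum of the years' digits = 5+4+3+2+1 = 15.
Year 1: $61,440 × 5/15 = $20,480. Book value $58,260.
Year 2: $61,440 × 4/15 = $16,384. Book value $41,876.
Year 3: $61,440 × 3/15 = $12,288. Book value $29,588.
Year 4: $61,440 × 2/15 = $8,192. Book value $21,396.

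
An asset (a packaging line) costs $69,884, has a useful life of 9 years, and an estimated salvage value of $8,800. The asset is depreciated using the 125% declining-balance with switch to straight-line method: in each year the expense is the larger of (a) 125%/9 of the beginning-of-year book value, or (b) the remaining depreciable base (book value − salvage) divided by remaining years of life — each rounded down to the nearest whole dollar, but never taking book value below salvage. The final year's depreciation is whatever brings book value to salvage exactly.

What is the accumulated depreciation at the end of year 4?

Depreciable base = $69,884 − $8,800 = $61,084.
Year 1: DB = ⌊$69,884 × 125%/9⌋ = $9,706; SL = ⌊$61,084/9⌋ = $6,787 → take DB $9,706. Book value $60,178.
Year 2: DB = ⌊$60,178 × 125%/9⌋ = $8,358; SL = ⌊$51,378/8⌋ = $6,422 → take DB $8,358. Book value $51,820.
Year 3: DB = ⌊$51,820 × 125%/9⌋ = $7,197; SL = ⌊$43,020/7⌋ = $6,145 → take DB $7,197. Book value $44,623.
Year 4: DB = ⌊$44,623 × 125%/9⌋ = $6,197; SL = ⌊$35,823/6⌋ = $5,970 → take DB $6,197. Book value $38,426.
Accumulated through year 4 = $69,884 − $38,426 = $31,458.

$31,458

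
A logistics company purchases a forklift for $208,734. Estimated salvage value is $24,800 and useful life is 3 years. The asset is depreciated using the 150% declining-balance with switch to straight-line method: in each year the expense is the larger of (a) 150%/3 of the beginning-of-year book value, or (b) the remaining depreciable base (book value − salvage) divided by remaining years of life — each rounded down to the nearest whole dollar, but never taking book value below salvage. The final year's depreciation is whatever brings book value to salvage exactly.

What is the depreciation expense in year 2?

$52,183

Depreciable base = $208,734 − $24,800 = $183,934.
Year 1: DB = ⌊$208,734 × 150%/3⌋ = $104,367; SL = ⌊$183,934/3⌋ = $61,311 → take DB $104,367. Book value $104,367.
Year 2: DB = ⌊$104,367 × 150%/3⌋ = $52,183; SL = ⌊$79,567/2⌋ = $39,783 → take DB $52,183. Book value $52,184.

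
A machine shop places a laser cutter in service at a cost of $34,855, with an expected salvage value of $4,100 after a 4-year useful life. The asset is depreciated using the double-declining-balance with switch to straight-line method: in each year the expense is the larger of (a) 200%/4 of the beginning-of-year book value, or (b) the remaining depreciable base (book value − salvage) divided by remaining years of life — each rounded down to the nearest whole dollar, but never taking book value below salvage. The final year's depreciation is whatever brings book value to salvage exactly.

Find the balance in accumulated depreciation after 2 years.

$26,141

Depreciable base = $34,855 − $4,100 = $30,755.
Year 1: DB = ⌊$34,855 × 200%/4⌋ = $17,427; SL = ⌊$30,755/4⌋ = $7,688 → take DB $17,427. Book value $17,428.
Year 2: DB = ⌊$17,428 × 200%/4⌋ = $8,714; SL = ⌊$13,328/3⌋ = $4,442 → take DB $8,714. Book value $8,714.
Accumulated through year 2 = $34,855 − $8,714 = $26,141.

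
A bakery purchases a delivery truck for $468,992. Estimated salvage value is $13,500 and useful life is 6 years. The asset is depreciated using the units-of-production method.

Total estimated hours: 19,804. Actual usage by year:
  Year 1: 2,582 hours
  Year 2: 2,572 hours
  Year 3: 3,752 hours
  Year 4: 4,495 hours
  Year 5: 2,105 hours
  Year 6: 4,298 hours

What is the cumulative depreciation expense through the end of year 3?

Depreciable base = $468,992 − $13,500 = $455,492.
Rate = $455,492 / 19,804 hours = $23 per hour.
Year 1: 2,582 × $23 = $59,386. Book value $409,606.
Year 2: 2,572 × $23 = $59,156. Book value $350,450.
Year 3: 3,752 × $23 = $86,296. Book value $264,154.
Accumulated through year 3 = $468,992 − $264,154 = $204,838.

$204,838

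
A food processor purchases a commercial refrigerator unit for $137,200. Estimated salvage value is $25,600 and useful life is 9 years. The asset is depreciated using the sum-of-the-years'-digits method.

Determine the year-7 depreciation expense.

Depreciable base = $137,200 − $25,600 = $111,600.
Sum of the years' digits = 9+8+7+6+5+4+3+2+1 = 45.
Year 1: $111,600 × 9/45 = $22,320. Book value $114,880.
Year 2: $111,600 × 8/45 = $19,840. Book value $95,040.
Year 3: $111,600 × 7/45 = $17,360. Book value $77,680.
Year 4: $111,600 × 6/45 = $14,880. Book value $62,800.
Year 5: $111,600 × 5/45 = $12,400. Book value $50,400.
Year 6: $111,600 × 4/45 = $9,920. Book value $40,480.
Year 7: $111,600 × 3/45 = $7,440. Book value $33,040.

$7,440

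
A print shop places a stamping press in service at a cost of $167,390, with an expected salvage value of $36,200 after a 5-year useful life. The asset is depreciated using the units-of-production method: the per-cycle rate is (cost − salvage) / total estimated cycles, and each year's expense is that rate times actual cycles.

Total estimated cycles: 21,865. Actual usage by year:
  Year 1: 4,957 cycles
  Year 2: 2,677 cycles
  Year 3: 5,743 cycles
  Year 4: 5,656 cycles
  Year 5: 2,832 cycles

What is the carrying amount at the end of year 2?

Depreciable base = $167,390 − $36,200 = $131,190.
Rate = $131,190 / 21,865 cycles = $6 per cycle.
Year 1: 4,957 × $6 = $29,742. Book value $137,648.
Year 2: 2,677 × $6 = $16,062. Book value $121,586.

$121,586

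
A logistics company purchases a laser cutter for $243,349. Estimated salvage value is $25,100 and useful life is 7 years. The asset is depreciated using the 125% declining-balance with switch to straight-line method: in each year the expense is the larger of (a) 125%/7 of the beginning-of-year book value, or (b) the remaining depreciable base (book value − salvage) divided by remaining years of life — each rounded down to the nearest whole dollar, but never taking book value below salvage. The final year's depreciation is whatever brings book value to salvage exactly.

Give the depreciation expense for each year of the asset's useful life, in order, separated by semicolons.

Depreciable base = $243,349 − $25,100 = $218,249.
Year 1: DB = ⌊$243,349 × 125%/7⌋ = $43,455; SL = ⌊$218,249/7⌋ = $31,178 → take DB $43,455. Book value $199,894.
Year 2: DB = ⌊$199,894 × 125%/7⌋ = $35,695; SL = ⌊$174,794/6⌋ = $29,132 → take DB $35,695. Book value $164,199.
Year 3: DB = ⌊$164,199 × 125%/7⌋ = $29,321; SL = ⌊$139,099/5⌋ = $27,819 → take DB $29,321. Book value $134,878.
Year 4: DB = ⌊$134,878 × 125%/7⌋ = $24,085; SL = ⌊$109,778/4⌋ = $27,444 → take SL $27,444. Book value $107,434.
Year 5: DB = ⌊$107,434 × 125%/7⌋ = $19,184; SL = ⌊$82,334/3⌋ = $27,444 → take SL $27,444. Book value $79,990.
Year 6: DB = ⌊$79,990 × 125%/7⌋ = $14,283; SL = ⌊$54,890/2⌋ = $27,445 → take SL $27,445. Book value $52,545.
Year 7 (final): $52,545 − $25,100 = $27,445. Book value $25,100.

$43,455; $35,695; $29,321; $27,444; $27,444; $27,445; $27,445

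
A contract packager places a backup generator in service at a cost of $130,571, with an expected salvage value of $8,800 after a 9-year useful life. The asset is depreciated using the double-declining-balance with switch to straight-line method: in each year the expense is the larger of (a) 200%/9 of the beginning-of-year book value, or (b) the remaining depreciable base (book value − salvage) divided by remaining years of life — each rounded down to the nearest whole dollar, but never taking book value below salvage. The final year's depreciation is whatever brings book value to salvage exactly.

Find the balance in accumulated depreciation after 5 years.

$93,405

Depreciable base = $130,571 − $8,800 = $121,771.
Year 1: DB = ⌊$130,571 × 200%/9⌋ = $29,015; SL = ⌊$121,771/9⌋ = $13,530 → take DB $29,015. Book value $101,556.
Year 2: DB = ⌊$101,556 × 200%/9⌋ = $22,568; SL = ⌊$92,756/8⌋ = $11,594 → take DB $22,568. Book value $78,988.
Year 3: DB = ⌊$78,988 × 200%/9⌋ = $17,552; SL = ⌊$70,188/7⌋ = $10,026 → take DB $17,552. Book value $61,436.
Year 4: DB = ⌊$61,436 × 200%/9⌋ = $13,652; SL = ⌊$52,636/6⌋ = $8,772 → take DB $13,652. Book value $47,784.
Year 5: DB = ⌊$47,784 × 200%/9⌋ = $10,618; SL = ⌊$38,984/5⌋ = $7,796 → take DB $10,618. Book value $37,166.
Accumulated through year 5 = $130,571 − $37,166 = $93,405.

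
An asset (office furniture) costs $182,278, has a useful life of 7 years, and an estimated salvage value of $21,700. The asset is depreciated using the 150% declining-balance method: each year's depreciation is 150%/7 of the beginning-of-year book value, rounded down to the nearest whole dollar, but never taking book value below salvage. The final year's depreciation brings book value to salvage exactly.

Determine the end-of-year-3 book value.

Depreciable base = $182,278 − $21,700 = $160,578.
Year 1: ⌊$182,278 × 150%/7⌋ = $39,059. Book value $143,219.
Year 2: ⌊$143,219 × 150%/7⌋ = $30,689. Book value $112,530.
Year 3: ⌊$112,530 × 150%/7⌋ = $24,113. Book value $88,417.

$88,417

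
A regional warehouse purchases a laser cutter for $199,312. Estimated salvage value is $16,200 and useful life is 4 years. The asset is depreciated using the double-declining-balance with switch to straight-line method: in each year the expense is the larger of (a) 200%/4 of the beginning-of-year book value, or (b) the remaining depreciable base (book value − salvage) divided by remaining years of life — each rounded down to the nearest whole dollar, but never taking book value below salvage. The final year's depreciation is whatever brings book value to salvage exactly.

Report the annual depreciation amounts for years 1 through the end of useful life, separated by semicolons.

Depreciable base = $199,312 − $16,200 = $183,112.
Year 1: DB = ⌊$199,312 × 200%/4⌋ = $99,656; SL = ⌊$183,112/4⌋ = $45,778 → take DB $99,656. Book value $99,656.
Year 2: DB = ⌊$99,656 × 200%/4⌋ = $49,828; SL = ⌊$83,456/3⌋ = $27,818 → take DB $49,828. Book value $49,828.
Year 3: DB = ⌊$49,828 × 200%/4⌋ = $24,914; SL = ⌊$33,628/2⌋ = $16,814 → take DB $24,914. Book value $24,914.
Year 4 (final): $24,914 − $16,200 = $8,714. Book value $16,200.

$99,656; $49,828; $24,914; $8,714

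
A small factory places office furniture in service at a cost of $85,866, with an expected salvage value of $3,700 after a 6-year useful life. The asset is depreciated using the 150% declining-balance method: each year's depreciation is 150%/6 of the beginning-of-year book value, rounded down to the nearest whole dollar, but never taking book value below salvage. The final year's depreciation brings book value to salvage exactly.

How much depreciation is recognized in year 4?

$9,056

Depreciable base = $85,866 − $3,700 = $82,166.
Year 1: ⌊$85,866 × 150%/6⌋ = $21,466. Book value $64,400.
Year 2: ⌊$64,400 × 150%/6⌋ = $16,100. Book value $48,300.
Year 3: ⌊$48,300 × 150%/6⌋ = $12,075. Book value $36,225.
Year 4: ⌊$36,225 × 150%/6⌋ = $9,056. Book value $27,169.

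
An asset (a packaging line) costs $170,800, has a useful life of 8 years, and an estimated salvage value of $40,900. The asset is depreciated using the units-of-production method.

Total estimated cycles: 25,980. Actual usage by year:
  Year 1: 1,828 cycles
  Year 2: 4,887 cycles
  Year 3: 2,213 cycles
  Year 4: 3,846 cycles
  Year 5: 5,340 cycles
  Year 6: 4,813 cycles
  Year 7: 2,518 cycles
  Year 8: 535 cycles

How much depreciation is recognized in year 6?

Depreciable base = $170,800 − $40,900 = $129,900.
Rate = $129,900 / 25,980 cycles = $5 per cycle.
Year 1: 1,828 × $5 = $9,140. Book value $161,660.
Year 2: 4,887 × $5 = $24,435. Book value $137,225.
Year 3: 2,213 × $5 = $11,065. Book value $126,160.
Year 4: 3,846 × $5 = $19,230. Book value $106,930.
Year 5: 5,340 × $5 = $26,700. Book value $80,230.
Year 6: 4,813 × $5 = $24,065. Book value $56,165.

$24,065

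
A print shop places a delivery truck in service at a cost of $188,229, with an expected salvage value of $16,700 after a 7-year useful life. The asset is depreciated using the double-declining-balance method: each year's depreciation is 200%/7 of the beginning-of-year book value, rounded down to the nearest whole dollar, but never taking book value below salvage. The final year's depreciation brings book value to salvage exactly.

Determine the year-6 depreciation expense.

$10,000

Depreciable base = $188,229 − $16,700 = $171,529.
Year 1: ⌊$188,229 × 200%/7⌋ = $53,779. Book value $134,450.
Year 2: ⌊$134,450 × 200%/7⌋ = $38,414. Book value $96,036.
Year 3: ⌊$96,036 × 200%/7⌋ = $27,438. Book value $68,598.
Year 4: ⌊$68,598 × 200%/7⌋ = $19,599. Book value $48,999.
Year 5: ⌊$48,999 × 200%/7⌋ = $13,999. Book value $35,000.
Year 6: ⌊$35,000 × 200%/7⌋ = $10,000. Book value $25,000.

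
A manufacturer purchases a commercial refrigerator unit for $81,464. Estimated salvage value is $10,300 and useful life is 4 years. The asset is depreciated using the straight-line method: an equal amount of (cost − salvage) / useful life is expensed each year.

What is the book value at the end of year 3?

Depreciable base = $81,464 − $10,300 = $71,164.
Annual expense = $71,164 / 4 = $17,791.
End of year 1: book value $63,673.
End of year 2: book value $45,882.
End of year 3: book value $28,091.

$28,091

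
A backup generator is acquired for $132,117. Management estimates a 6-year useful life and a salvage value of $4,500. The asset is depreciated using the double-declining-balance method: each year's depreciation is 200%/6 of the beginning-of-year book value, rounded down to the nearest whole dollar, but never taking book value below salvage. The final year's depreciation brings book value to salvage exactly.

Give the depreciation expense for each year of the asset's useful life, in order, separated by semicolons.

$44,039; $29,359; $19,573; $13,048; $8,699; $12,899

Depreciable base = $132,117 − $4,500 = $127,617.
Year 1: ⌊$132,117 × 200%/6⌋ = $44,039. Book value $88,078.
Year 2: ⌊$88,078 × 200%/6⌋ = $29,359. Book value $58,719.
Year 3: ⌊$58,719 × 200%/6⌋ = $19,573. Book value $39,146.
Year 4: ⌊$39,146 × 200%/6⌋ = $13,048. Book value $26,098.
Year 5: ⌊$26,098 × 200%/6⌋ = $8,699. Book value $17,399.
Year 6 (final): $17,399 − $4,500 = $12,899. Book value $4,500.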